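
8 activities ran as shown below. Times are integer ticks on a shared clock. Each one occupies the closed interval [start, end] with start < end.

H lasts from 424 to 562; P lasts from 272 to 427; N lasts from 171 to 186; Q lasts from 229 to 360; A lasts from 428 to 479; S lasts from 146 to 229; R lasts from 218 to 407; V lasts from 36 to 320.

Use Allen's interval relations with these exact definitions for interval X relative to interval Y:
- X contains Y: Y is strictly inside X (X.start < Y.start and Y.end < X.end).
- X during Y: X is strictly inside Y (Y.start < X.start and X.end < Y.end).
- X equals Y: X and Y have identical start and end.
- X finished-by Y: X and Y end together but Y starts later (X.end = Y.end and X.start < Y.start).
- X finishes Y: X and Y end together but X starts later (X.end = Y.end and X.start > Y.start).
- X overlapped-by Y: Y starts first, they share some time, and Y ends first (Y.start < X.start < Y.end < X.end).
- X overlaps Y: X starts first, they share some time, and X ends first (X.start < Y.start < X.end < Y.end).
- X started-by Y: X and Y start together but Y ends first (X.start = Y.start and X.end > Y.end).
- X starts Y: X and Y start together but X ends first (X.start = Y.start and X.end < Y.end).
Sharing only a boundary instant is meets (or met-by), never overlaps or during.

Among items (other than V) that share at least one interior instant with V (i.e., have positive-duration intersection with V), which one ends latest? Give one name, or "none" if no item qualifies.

Target V = [36, 320].
A [428, 479] → after → excluded.
H [424, 562] → after → excluded.
N [171, 186] → during → candidate.
P [272, 427] → overlapped-by → candidate.
Q [229, 360] → overlapped-by → candidate.
R [218, 407] → overlapped-by → candidate.
S [146, 229] → during → candidate.
Among candidates, latest end is 427 → P.

P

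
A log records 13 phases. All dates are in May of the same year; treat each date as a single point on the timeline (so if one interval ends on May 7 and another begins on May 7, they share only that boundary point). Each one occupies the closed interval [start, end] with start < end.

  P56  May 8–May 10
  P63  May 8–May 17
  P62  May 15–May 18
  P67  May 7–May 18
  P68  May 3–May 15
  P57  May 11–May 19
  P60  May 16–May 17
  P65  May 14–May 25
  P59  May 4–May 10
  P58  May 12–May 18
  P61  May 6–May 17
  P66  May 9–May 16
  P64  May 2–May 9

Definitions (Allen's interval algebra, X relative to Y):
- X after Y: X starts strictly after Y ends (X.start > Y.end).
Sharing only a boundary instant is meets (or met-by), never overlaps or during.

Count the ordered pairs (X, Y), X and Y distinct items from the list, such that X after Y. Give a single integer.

Checking all 156 ordered pairs for relation 'after'; matching pairs in alphabetical order:
(P57, P56): P57 after P56 ✓
(P57, P59): P57 after P59 ✓
(P57, P64): P57 after P64 ✓
(P58, P56): P58 after P56 ✓
(P58, P59): P58 after P59 ✓
(P58, P64): P58 after P64 ✓
(P60, P56): P60 after P56 ✓
(P60, P59): P60 after P59 ✓
(P60, P64): P60 after P64 ✓
(P60, P68): P60 after P68 ✓
(P62, P56): P62 after P56 ✓
(P62, P59): P62 after P59 ✓
(P62, P64): P62 after P64 ✓
(P65, P56): P65 after P56 ✓
(P65, P59): P65 after P59 ✓
(P65, P64): P65 after P64 ✓
Count: 16.

16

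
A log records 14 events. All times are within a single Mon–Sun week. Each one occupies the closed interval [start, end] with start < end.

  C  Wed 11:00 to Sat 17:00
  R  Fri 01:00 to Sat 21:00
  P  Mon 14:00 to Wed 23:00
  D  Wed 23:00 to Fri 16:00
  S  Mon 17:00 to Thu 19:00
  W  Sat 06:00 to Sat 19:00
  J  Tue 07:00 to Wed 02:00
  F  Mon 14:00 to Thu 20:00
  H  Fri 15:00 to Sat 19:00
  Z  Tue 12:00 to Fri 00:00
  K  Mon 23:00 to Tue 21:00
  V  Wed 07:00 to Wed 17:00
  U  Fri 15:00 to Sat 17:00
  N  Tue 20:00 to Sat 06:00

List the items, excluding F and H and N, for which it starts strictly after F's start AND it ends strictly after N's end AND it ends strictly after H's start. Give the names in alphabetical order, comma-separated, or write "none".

Conditions: its start is strictly after F's start (X.start > Mon 14:00) AND its end is strictly after N's end (X.end > Sat 06:00) AND its end is strictly after H's start (X.end > Fri 15:00).
C: start Wed 11:00 > Mon 14:00? ✓; end Sat 17:00 > Sat 06:00? ✓; end Sat 17:00 > Fri 15:00? ✓ → yes.
D: start Wed 23:00 > Mon 14:00? ✓; end Fri 16:00 > Sat 06:00? ✗; end Fri 16:00 > Fri 15:00? ✓ → no.
J: start Tue 07:00 > Mon 14:00? ✓; end Wed 02:00 > Sat 06:00? ✗; end Wed 02:00 > Fri 15:00? ✗ → no.
K: start Mon 23:00 > Mon 14:00? ✓; end Tue 21:00 > Sat 06:00? ✗; end Tue 21:00 > Fri 15:00? ✗ → no.
P: start Mon 14:00 > Mon 14:00? ✗; end Wed 23:00 > Sat 06:00? ✗; end Wed 23:00 > Fri 15:00? ✗ → no.
R: start Fri 01:00 > Mon 14:00? ✓; end Sat 21:00 > Sat 06:00? ✓; end Sat 21:00 > Fri 15:00? ✓ → yes.
S: start Mon 17:00 > Mon 14:00? ✓; end Thu 19:00 > Sat 06:00? ✗; end Thu 19:00 > Fri 15:00? ✗ → no.
U: start Fri 15:00 > Mon 14:00? ✓; end Sat 17:00 > Sat 06:00? ✓; end Sat 17:00 > Fri 15:00? ✓ → yes.
V: start Wed 07:00 > Mon 14:00? ✓; end Wed 17:00 > Sat 06:00? ✗; end Wed 17:00 > Fri 15:00? ✗ → no.
W: start Sat 06:00 > Mon 14:00? ✓; end Sat 19:00 > Sat 06:00? ✓; end Sat 19:00 > Fri 15:00? ✓ → yes.
Z: start Tue 12:00 > Mon 14:00? ✓; end Fri 00:00 > Sat 06:00? ✗; end Fri 00:00 > Fri 15:00? ✗ → no.
Result: C, R, U, W.

C, R, U, W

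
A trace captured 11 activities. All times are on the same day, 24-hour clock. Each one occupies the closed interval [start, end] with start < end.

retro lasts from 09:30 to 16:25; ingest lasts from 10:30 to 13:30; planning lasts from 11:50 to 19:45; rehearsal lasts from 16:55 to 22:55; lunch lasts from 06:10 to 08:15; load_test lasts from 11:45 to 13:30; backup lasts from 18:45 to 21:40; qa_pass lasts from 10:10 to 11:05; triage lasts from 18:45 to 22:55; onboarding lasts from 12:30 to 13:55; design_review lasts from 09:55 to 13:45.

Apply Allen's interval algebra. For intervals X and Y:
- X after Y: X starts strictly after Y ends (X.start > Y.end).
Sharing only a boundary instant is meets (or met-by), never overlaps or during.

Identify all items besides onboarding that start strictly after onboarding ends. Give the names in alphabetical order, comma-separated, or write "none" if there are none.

Target onboarding = [12:30, 13:55].
backup [18:45, 21:40] → after → yes.
design_review [09:55, 13:45] → overlaps → no.
ingest [10:30, 13:30] → overlaps → no.
load_test [11:45, 13:30] → overlaps → no.
lunch [06:10, 08:15] → before → no.
planning [11:50, 19:45] → contains → no.
qa_pass [10:10, 11:05] → before → no.
rehearsal [16:55, 22:55] → after → yes.
retro [09:30, 16:25] → contains → no.
triage [18:45, 22:55] → after → yes.
Result: backup, rehearsal, triage.

backup, rehearsal, triage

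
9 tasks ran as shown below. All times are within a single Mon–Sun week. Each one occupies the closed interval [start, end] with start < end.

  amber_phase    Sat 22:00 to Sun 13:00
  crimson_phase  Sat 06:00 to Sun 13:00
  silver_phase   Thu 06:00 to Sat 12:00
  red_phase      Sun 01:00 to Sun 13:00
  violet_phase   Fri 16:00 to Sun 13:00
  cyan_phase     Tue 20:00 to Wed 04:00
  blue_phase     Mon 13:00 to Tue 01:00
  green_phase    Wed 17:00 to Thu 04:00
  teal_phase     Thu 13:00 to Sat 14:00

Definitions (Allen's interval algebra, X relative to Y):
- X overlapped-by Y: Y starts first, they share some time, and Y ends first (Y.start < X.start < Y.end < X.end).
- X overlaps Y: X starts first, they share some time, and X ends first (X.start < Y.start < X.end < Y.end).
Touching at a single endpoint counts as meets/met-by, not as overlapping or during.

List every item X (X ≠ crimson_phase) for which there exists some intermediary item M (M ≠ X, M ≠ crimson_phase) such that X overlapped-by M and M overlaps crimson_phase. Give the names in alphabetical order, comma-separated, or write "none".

teal_phase, violet_phase

Target crimson_phase = [Sat 06:00, Sun 13:00].
Intermediaries M with M overlaps crimson_phase: silver_phase, teal_phase.
Via silver_phase — items with X overlapped-by silver_phase: teal_phase, violet_phase.
Via teal_phase — items with X overlapped-by teal_phase: violet_phase.
Union: teal_phase, violet_phase.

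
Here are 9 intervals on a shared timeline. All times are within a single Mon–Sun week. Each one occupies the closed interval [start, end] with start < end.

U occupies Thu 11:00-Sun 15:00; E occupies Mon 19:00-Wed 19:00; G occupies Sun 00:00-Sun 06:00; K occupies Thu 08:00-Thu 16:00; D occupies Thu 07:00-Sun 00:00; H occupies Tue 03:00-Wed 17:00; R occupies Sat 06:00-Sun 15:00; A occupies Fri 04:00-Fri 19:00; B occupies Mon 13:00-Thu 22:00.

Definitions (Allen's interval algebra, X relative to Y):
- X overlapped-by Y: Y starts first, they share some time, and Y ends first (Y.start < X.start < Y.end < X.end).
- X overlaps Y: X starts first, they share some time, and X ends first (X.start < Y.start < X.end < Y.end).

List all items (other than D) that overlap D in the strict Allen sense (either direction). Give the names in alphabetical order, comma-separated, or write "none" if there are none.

Target D = [Thu 07:00, Sun 00:00].
A [Fri 04:00, Fri 19:00] → during → no.
B [Mon 13:00, Thu 22:00] → overlaps → yes.
E [Mon 19:00, Wed 19:00] → before → no.
G [Sun 00:00, Sun 06:00] → met-by → no.
H [Tue 03:00, Wed 17:00] → before → no.
K [Thu 08:00, Thu 16:00] → during → no.
R [Sat 06:00, Sun 15:00] → overlapped-by → yes.
U [Thu 11:00, Sun 15:00] → overlapped-by → yes.
Result: B, R, U.

B, R, U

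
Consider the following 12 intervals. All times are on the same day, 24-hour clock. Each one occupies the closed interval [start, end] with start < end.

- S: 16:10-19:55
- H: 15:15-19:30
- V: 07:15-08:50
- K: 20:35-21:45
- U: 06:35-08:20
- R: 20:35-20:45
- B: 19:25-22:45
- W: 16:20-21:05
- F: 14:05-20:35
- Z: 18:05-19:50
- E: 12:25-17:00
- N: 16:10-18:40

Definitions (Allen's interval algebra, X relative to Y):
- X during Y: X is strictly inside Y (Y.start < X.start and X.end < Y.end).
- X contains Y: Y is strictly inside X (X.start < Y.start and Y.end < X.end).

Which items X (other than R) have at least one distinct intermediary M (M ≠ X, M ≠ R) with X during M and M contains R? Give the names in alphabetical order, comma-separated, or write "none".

K, Z

Target R = [20:35, 20:45].
Intermediaries M with M contains R: B, W.
Via B — items with X during B: K.
Via W — items with X during W: Z.
Union: K, Z.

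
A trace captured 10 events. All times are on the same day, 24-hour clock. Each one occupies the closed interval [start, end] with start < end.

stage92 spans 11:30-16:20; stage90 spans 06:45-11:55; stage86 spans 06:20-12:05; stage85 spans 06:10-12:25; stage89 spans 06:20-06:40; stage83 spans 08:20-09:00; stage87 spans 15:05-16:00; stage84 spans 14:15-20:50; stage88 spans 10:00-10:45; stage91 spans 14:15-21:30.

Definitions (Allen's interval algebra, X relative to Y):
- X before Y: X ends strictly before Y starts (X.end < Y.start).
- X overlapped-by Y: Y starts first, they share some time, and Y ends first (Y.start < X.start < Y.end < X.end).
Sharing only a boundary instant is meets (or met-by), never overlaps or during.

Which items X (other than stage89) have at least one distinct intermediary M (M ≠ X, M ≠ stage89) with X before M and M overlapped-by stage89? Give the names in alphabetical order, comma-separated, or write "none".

none

Target stage89 = [06:20, 06:40].
Intermediaries M with M overlapped-by stage89: none.
Union: none.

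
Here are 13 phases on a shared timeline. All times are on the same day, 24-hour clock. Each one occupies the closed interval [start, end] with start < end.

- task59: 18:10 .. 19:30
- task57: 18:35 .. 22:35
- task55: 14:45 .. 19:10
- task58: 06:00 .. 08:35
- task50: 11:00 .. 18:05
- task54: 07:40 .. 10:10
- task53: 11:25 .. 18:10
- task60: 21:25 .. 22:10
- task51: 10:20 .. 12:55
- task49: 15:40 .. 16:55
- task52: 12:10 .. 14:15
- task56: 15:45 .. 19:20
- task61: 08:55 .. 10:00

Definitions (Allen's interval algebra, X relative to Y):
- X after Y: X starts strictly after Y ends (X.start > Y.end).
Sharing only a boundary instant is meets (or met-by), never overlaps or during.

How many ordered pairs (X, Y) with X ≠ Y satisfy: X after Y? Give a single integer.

Checking all 156 ordered pairs for relation 'after'; matching pairs in alphabetical order:
(task49, task51): task49 after task51 ✓
(task49, task52): task49 after task52 ✓
(task49, task54): task49 after task54 ✓
(task49, task58): task49 after task58 ✓
(task49, task61): task49 after task61 ✓
(task50, task54): task50 after task54 ✓
(task50, task58): task50 after task58 ✓
(task50, task61): task50 after task61 ✓
(task51, task54): task51 after task54 ✓
(task51, task58): task51 after task58 ✓
(task51, task61): task51 after task61 ✓
(task52, task54): task52 after task54 ✓
(task52, task58): task52 after task58 ✓
(task52, task61): task52 after task61 ✓
(task53, task54): task53 after task54 ✓
(task53, task58): task53 after task58 ✓
(task53, task61): task53 after task61 ✓
(task55, task51): task55 after task51 ✓
(task55, task52): task55 after task52 ✓
(task55, task54): task55 after task54 ✓
(task55, task58): task55 after task58 ✓
(task55, task61): task55 after task61 ✓
(task56, task51): task56 after task51 ✓
(task56, task52): task56 after task52 ✓
... plus 30 further pairs not listed.
Count: 54.

54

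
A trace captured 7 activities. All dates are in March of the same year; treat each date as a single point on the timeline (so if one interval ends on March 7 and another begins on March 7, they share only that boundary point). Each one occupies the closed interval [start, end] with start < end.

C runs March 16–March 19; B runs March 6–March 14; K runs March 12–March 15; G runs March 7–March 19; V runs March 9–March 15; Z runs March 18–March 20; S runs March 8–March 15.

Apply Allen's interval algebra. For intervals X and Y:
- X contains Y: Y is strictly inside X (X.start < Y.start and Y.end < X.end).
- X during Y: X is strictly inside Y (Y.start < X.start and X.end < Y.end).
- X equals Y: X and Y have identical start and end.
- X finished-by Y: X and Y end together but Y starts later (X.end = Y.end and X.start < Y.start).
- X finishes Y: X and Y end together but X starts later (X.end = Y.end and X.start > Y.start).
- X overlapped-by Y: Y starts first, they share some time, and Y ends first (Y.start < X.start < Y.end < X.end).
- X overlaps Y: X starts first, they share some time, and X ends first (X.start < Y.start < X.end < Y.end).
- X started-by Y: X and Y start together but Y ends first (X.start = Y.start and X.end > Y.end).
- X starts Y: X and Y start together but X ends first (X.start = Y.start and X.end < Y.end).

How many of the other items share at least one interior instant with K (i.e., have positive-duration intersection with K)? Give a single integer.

4

Target K = [March 12, March 15].
B [March 6, March 14] → overlaps → counts.
C [March 16, March 19] → after → no.
G [March 7, March 19] → contains → counts.
S [March 8, March 15] → finished-by → counts.
V [March 9, March 15] → finished-by → counts.
Z [March 18, March 20] → after → no.
Total: 4.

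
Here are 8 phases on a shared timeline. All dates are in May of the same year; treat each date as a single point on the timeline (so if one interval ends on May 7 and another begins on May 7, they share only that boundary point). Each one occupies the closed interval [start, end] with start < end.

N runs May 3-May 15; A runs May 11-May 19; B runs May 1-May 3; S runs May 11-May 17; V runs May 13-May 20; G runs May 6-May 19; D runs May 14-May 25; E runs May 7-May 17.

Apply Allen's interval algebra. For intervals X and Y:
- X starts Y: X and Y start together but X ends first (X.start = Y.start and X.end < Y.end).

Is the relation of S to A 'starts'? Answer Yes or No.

S = [May 11, May 17], A = [May 11, May 19].
Actual relation of S to A: starts.
Asked whether 'starts' holds → Yes.

Yes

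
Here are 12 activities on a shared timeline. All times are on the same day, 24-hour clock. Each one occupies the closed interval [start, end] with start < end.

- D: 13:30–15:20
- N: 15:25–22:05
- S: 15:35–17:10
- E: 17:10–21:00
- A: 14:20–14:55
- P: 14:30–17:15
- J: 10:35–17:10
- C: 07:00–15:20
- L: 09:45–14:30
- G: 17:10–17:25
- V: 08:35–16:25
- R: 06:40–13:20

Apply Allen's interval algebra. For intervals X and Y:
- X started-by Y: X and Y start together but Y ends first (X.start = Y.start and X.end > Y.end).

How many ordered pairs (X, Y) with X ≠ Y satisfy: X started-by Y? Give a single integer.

1

Checking all 132 ordered pairs for relation 'started-by'; matching pairs in alphabetical order:
(E, G): E started-by G ✓
Count: 1.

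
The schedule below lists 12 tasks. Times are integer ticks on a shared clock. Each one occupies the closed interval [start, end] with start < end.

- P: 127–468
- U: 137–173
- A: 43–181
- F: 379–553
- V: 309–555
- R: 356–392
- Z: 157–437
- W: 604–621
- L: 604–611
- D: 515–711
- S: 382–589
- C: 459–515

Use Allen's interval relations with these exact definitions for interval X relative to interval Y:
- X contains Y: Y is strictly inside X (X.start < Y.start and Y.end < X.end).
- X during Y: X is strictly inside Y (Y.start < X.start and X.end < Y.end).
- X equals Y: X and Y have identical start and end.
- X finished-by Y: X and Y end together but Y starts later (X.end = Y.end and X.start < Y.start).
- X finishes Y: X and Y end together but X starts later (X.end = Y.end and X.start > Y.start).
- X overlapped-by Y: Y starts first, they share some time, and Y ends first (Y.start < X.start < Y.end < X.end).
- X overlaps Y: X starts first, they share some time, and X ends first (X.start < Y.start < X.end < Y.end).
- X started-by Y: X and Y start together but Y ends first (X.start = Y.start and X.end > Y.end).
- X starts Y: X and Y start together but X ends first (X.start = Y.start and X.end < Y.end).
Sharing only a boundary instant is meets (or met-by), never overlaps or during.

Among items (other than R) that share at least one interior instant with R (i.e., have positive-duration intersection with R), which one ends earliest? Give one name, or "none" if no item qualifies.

Target R = [356, 392].
A [43, 181] → before → excluded.
C [459, 515] → after → excluded.
D [515, 711] → after → excluded.
F [379, 553] → overlapped-by → candidate.
L [604, 611] → after → excluded.
P [127, 468] → contains → candidate.
S [382, 589] → overlapped-by → candidate.
U [137, 173] → before → excluded.
V [309, 555] → contains → candidate.
W [604, 621] → after → excluded.
Z [157, 437] → contains → candidate.
Among candidates, earliest end is 437 → Z.

Z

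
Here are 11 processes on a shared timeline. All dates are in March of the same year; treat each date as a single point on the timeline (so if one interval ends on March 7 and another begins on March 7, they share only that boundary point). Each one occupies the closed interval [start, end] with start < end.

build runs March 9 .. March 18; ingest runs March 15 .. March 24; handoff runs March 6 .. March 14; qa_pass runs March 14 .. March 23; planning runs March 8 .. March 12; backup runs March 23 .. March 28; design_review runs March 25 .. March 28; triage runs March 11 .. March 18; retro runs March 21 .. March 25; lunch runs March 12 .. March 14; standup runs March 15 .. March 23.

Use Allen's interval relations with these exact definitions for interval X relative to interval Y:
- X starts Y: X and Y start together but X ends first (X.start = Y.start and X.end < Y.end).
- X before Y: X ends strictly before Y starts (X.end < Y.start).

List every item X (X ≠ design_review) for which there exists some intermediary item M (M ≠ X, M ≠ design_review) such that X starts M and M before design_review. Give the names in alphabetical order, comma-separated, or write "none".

standup

Target design_review = [March 25, March 28].
Intermediaries M with M before design_review: build, handoff, ingest, lunch, planning, qa_pass, standup, triage.
Via build — items with X starts build: none.
Via handoff — items with X starts handoff: none.
Via ingest — items with X starts ingest: standup.
Via lunch — items with X starts lunch: none.
Via planning — items with X starts planning: none.
Via qa_pass — items with X starts qa_pass: none.
Via standup — items with X starts standup: none.
Via triage — items with X starts triage: none.
Union: standup.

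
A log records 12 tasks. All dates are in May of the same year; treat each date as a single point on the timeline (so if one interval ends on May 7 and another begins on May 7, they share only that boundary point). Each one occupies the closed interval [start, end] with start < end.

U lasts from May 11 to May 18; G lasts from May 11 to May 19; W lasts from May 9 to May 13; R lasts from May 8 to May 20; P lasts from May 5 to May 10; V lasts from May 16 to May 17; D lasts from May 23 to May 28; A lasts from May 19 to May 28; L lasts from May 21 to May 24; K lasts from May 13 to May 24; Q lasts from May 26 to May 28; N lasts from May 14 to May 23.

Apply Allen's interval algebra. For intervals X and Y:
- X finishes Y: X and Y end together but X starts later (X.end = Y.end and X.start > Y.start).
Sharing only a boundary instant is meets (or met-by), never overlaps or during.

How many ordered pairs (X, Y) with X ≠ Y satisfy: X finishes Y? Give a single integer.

4

Checking all 132 ordered pairs for relation 'finishes'; matching pairs in alphabetical order:
(D, A): D finishes A ✓
(L, K): L finishes K ✓
(Q, A): Q finishes A ✓
(Q, D): Q finishes D ✓
Count: 4.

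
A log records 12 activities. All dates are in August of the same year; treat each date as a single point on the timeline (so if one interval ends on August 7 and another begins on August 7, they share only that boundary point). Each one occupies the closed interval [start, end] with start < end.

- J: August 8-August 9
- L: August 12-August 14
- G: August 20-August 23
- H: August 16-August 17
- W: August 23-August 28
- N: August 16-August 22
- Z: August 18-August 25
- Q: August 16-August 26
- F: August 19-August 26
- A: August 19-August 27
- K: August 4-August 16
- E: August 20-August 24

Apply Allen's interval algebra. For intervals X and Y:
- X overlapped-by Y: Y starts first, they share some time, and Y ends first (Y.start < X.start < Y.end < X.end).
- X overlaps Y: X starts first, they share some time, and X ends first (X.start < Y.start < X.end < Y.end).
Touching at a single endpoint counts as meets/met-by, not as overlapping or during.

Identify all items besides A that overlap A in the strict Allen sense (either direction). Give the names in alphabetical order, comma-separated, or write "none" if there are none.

Target A = [August 19, August 27].
E [August 20, August 24] → during → no.
F [August 19, August 26] → starts → no.
G [August 20, August 23] → during → no.
H [August 16, August 17] → before → no.
J [August 8, August 9] → before → no.
K [August 4, August 16] → before → no.
L [August 12, August 14] → before → no.
N [August 16, August 22] → overlaps → yes.
Q [August 16, August 26] → overlaps → yes.
W [August 23, August 28] → overlapped-by → yes.
Z [August 18, August 25] → overlaps → yes.
Result: N, Q, W, Z.

N, Q, W, Z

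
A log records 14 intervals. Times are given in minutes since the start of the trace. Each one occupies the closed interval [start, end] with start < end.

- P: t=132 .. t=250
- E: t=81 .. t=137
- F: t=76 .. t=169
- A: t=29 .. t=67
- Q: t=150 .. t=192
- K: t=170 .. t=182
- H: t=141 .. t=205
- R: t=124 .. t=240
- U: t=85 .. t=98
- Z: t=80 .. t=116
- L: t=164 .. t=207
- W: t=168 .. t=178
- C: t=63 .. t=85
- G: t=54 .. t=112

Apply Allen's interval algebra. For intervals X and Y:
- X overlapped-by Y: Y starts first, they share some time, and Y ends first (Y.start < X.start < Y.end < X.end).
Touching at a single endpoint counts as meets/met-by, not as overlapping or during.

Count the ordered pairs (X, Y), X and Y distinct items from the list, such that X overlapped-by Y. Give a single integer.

21

Checking all 182 ordered pairs for relation 'overlapped-by'; matching pairs in alphabetical order:
(C, A): C overlapped-by A ✓
(E, C): E overlapped-by C ✓
(E, G): E overlapped-by G ✓
(E, Z): E overlapped-by Z ✓
(F, C): F overlapped-by C ✓
(F, G): F overlapped-by G ✓
(G, A): G overlapped-by A ✓
(H, F): H overlapped-by F ✓
(K, W): K overlapped-by W ✓
(L, F): L overlapped-by F ✓
(L, H): L overlapped-by H ✓
(L, Q): L overlapped-by Q ✓
(P, E): P overlapped-by E ✓
(P, F): P overlapped-by F ✓
(P, R): P overlapped-by R ✓
(Q, F): Q overlapped-by F ✓
(R, E): R overlapped-by E ✓
(R, F): R overlapped-by F ✓
(W, F): W overlapped-by F ✓
(Z, C): Z overlapped-by C ✓
(Z, G): Z overlapped-by G ✓
Count: 21.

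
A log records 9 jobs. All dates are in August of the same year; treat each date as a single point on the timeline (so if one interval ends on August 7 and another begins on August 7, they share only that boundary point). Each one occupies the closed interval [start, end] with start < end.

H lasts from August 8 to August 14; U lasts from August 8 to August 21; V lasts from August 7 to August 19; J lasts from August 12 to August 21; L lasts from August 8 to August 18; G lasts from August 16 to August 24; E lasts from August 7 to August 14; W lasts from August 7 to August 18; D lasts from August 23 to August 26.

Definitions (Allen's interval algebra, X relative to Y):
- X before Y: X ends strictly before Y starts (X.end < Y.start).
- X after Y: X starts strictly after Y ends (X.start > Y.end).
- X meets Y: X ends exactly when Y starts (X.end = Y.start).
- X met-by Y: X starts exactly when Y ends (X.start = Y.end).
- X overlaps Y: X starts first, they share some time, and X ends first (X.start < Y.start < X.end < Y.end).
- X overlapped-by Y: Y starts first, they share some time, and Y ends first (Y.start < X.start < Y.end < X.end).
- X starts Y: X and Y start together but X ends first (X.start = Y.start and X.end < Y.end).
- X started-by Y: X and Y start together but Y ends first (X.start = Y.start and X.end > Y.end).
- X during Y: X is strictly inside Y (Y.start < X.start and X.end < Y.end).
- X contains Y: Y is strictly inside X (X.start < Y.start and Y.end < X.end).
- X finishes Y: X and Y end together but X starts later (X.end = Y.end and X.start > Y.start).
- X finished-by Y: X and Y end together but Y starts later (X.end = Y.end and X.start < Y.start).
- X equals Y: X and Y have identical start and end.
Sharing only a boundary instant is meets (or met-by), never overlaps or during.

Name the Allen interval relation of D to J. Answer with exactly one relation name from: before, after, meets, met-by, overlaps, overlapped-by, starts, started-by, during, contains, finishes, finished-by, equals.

after

D = [August 23, August 26]; J = [August 12, August 21].
Compare endpoints: D.start > J.start, D.start > J.end, D.end > J.start, D.end > J.end.
That pattern is 'after'.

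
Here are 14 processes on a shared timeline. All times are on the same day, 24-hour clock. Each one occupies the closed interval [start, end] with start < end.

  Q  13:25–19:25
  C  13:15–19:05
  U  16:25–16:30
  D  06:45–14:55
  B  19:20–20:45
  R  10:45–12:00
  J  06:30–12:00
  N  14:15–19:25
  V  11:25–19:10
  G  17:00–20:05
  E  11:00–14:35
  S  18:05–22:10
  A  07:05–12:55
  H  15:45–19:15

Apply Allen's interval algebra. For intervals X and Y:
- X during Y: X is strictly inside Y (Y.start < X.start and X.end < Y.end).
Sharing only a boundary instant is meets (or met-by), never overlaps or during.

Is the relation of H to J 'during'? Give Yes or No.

No

H = [15:45, 19:15], J = [06:30, 12:00].
Actual relation of H to J: after.
Asked whether 'during' holds → No.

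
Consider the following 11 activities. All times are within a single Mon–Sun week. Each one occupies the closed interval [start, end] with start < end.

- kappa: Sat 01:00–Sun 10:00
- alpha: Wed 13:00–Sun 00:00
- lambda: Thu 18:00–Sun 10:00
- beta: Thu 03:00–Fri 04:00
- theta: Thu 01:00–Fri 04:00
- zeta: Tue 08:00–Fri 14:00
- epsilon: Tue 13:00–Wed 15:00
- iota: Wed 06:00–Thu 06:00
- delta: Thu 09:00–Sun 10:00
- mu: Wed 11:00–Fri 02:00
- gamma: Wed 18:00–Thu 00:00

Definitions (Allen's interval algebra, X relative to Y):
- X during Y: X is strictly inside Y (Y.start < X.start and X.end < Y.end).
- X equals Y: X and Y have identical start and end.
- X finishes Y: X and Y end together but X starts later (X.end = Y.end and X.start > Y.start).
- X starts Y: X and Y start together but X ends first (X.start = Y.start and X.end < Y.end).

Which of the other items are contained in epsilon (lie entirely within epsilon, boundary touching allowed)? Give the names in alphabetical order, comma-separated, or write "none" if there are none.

Target epsilon = [Tue 13:00, Wed 15:00].
alpha [Wed 13:00, Sun 00:00] → overlapped-by → no.
beta [Thu 03:00, Fri 04:00] → after → no.
delta [Thu 09:00, Sun 10:00] → after → no.
gamma [Wed 18:00, Thu 00:00] → after → no.
iota [Wed 06:00, Thu 06:00] → overlapped-by → no.
kappa [Sat 01:00, Sun 10:00] → after → no.
lambda [Thu 18:00, Sun 10:00] → after → no.
mu [Wed 11:00, Fri 02:00] → overlapped-by → no.
theta [Thu 01:00, Fri 04:00] → after → no.
zeta [Tue 08:00, Fri 14:00] → contains → no.
Result: none.

none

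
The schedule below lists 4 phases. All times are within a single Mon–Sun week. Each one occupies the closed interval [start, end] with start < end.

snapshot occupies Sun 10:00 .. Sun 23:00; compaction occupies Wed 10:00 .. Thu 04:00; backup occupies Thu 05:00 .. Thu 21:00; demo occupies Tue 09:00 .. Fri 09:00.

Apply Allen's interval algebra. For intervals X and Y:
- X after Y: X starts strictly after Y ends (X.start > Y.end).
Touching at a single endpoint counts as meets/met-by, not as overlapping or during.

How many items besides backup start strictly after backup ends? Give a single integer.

Target backup = [Thu 05:00, Thu 21:00].
compaction [Wed 10:00, Thu 04:00] → before → no.
demo [Tue 09:00, Fri 09:00] → contains → no.
snapshot [Sun 10:00, Sun 23:00] → after → counts.
Total: 1.

1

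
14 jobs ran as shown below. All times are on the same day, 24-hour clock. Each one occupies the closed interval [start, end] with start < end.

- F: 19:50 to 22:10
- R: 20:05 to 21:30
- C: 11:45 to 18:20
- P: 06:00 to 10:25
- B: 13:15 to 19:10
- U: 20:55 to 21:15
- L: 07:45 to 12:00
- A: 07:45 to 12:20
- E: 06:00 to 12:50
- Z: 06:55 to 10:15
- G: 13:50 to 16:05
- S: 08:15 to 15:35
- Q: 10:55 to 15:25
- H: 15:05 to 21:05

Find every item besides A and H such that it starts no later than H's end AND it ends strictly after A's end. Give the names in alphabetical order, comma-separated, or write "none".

Conditions: its start is no later than H's end (X.start <= 21:05) AND its end is strictly after A's end (X.end > 12:20).
B: start 13:15 <= 21:05? ✓; end 19:10 > 12:20? ✓ → yes.
C: start 11:45 <= 21:05? ✓; end 18:20 > 12:20? ✓ → yes.
E: start 06:00 <= 21:05? ✓; end 12:50 > 12:20? ✓ → yes.
F: start 19:50 <= 21:05? ✓; end 22:10 > 12:20? ✓ → yes.
G: start 13:50 <= 21:05? ✓; end 16:05 > 12:20? ✓ → yes.
L: start 07:45 <= 21:05? ✓; end 12:00 > 12:20? ✗ → no.
P: start 06:00 <= 21:05? ✓; end 10:25 > 12:20? ✗ → no.
Q: start 10:55 <= 21:05? ✓; end 15:25 > 12:20? ✓ → yes.
R: start 20:05 <= 21:05? ✓; end 21:30 > 12:20? ✓ → yes.
S: start 08:15 <= 21:05? ✓; end 15:35 > 12:20? ✓ → yes.
U: start 20:55 <= 21:05? ✓; end 21:15 > 12:20? ✓ → yes.
Z: start 06:55 <= 21:05? ✓; end 10:15 > 12:20? ✗ → no.
Result: B, C, E, F, G, Q, R, S, U.

B, C, E, F, G, Q, R, S, U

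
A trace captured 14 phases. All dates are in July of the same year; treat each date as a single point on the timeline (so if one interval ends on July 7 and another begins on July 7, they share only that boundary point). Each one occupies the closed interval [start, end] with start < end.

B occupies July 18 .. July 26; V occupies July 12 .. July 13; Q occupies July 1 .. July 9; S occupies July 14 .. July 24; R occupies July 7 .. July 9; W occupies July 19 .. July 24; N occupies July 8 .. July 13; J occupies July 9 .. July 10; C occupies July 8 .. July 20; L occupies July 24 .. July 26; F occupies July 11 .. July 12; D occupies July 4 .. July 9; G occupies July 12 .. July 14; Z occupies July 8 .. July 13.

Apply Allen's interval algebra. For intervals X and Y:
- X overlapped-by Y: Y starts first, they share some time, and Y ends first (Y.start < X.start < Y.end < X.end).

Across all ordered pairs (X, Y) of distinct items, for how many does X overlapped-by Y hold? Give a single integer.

Checking all 182 ordered pairs for relation 'overlapped-by'; matching pairs in alphabetical order:
(B, C): B overlapped-by C ✓
(B, S): B overlapped-by S ✓
(C, D): C overlapped-by D ✓
(C, Q): C overlapped-by Q ✓
(C, R): C overlapped-by R ✓
(G, N): G overlapped-by N ✓
(G, Z): G overlapped-by Z ✓
(N, D): N overlapped-by D ✓
(N, Q): N overlapped-by Q ✓
(N, R): N overlapped-by R ✓
(S, C): S overlapped-by C ✓
(W, C): W overlapped-by C ✓
(Z, D): Z overlapped-by D ✓
(Z, Q): Z overlapped-by Q ✓
(Z, R): Z overlapped-by R ✓
Count: 15.

15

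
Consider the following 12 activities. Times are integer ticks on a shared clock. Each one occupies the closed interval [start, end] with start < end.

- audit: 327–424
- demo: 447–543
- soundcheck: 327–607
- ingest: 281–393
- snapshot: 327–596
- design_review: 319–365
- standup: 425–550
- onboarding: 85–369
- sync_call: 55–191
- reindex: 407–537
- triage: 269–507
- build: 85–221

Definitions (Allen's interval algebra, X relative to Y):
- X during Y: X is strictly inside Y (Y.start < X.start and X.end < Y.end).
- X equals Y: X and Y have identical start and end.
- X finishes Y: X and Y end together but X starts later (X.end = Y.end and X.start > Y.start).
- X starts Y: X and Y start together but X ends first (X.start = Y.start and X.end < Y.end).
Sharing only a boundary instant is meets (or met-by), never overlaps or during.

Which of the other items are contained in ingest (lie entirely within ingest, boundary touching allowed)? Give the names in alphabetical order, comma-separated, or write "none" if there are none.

design_review

Target ingest = [281, 393].
audit [327, 424] → overlapped-by → no.
build [85, 221] → before → no.
demo [447, 543] → after → no.
design_review [319, 365] → during → yes.
onboarding [85, 369] → overlaps → no.
reindex [407, 537] → after → no.
snapshot [327, 596] → overlapped-by → no.
soundcheck [327, 607] → overlapped-by → no.
standup [425, 550] → after → no.
sync_call [55, 191] → before → no.
triage [269, 507] → contains → no.
Result: design_review.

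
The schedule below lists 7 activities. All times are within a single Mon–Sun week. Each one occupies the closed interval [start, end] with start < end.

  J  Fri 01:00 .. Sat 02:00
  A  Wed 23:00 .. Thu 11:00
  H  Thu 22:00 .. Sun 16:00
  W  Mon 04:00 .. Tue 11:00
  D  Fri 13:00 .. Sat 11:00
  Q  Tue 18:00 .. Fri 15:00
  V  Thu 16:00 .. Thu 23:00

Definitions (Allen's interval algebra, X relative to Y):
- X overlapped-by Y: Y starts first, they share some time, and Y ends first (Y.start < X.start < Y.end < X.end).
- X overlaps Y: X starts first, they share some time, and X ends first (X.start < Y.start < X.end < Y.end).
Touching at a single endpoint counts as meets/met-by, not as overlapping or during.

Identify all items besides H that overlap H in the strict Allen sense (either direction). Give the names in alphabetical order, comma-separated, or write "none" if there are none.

Q, V

Target H = [Thu 22:00, Sun 16:00].
A [Wed 23:00, Thu 11:00] → before → no.
D [Fri 13:00, Sat 11:00] → during → no.
J [Fri 01:00, Sat 02:00] → during → no.
Q [Tue 18:00, Fri 15:00] → overlaps → yes.
V [Thu 16:00, Thu 23:00] → overlaps → yes.
W [Mon 04:00, Tue 11:00] → before → no.
Result: Q, V.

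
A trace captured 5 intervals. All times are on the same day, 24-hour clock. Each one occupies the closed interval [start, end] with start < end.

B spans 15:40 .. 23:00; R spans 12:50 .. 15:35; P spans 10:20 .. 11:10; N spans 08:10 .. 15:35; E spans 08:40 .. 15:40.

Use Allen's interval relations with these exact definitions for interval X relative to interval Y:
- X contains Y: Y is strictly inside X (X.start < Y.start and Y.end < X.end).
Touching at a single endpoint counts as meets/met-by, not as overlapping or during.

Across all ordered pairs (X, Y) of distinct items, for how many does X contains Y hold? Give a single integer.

3

Checking all 20 ordered pairs for relation 'contains'; matching pairs in alphabetical order:
(E, P): E contains P ✓
(E, R): E contains R ✓
(N, P): N contains P ✓
Count: 3.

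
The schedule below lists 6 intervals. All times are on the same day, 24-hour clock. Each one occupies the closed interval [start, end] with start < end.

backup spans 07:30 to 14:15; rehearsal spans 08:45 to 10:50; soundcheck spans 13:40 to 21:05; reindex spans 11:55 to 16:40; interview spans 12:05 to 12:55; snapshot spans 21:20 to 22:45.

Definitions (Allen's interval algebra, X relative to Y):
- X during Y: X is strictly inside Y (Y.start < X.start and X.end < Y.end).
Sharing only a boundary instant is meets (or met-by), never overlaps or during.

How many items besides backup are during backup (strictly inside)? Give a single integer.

2

Target backup = [07:30, 14:15].
interview [12:05, 12:55] → during → counts.
rehearsal [08:45, 10:50] → during → counts.
reindex [11:55, 16:40] → overlapped-by → no.
snapshot [21:20, 22:45] → after → no.
soundcheck [13:40, 21:05] → overlapped-by → no.
Total: 2.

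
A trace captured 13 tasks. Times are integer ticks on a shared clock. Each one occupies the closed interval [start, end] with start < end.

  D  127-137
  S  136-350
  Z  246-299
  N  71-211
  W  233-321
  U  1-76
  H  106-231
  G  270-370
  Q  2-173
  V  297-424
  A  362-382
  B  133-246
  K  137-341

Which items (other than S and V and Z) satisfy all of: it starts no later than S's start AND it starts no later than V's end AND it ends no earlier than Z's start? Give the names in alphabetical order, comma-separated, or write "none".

B

Conditions: its start is no later than S's start (X.start <= 136) AND its start is no later than V's end (X.start <= 424) AND its end is no earlier than Z's start (X.end >= 246).
A: start 362 <= 136? ✗; start 362 <= 424? ✓; end 382 >= 246? ✓ → no.
B: start 133 <= 136? ✓; start 133 <= 424? ✓; end 246 >= 246? ✓ → yes.
D: start 127 <= 136? ✓; start 127 <= 424? ✓; end 137 >= 246? ✗ → no.
G: start 270 <= 136? ✗; start 270 <= 424? ✓; end 370 >= 246? ✓ → no.
H: start 106 <= 136? ✓; start 106 <= 424? ✓; end 231 >= 246? ✗ → no.
K: start 137 <= 136? ✗; start 137 <= 424? ✓; end 341 >= 246? ✓ → no.
N: start 71 <= 136? ✓; start 71 <= 424? ✓; end 211 >= 246? ✗ → no.
Q: start 2 <= 136? ✓; start 2 <= 424? ✓; end 173 >= 246? ✗ → no.
U: start 1 <= 136? ✓; start 1 <= 424? ✓; end 76 >= 246? ✗ → no.
W: start 233 <= 136? ✗; start 233 <= 424? ✓; end 321 >= 246? ✓ → no.
Result: B.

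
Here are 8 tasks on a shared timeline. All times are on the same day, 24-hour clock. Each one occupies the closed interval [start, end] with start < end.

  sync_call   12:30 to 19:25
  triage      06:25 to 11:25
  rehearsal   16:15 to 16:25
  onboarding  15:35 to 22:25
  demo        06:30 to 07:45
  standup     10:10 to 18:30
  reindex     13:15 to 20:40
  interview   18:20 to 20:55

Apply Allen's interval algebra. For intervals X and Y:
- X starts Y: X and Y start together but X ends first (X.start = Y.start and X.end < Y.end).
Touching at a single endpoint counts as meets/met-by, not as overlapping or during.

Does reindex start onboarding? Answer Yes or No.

reindex = [13:15, 20:40], onboarding = [15:35, 22:25].
Actual relation of reindex to onboarding: overlaps.
Asked whether 'starts' holds → No.

No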